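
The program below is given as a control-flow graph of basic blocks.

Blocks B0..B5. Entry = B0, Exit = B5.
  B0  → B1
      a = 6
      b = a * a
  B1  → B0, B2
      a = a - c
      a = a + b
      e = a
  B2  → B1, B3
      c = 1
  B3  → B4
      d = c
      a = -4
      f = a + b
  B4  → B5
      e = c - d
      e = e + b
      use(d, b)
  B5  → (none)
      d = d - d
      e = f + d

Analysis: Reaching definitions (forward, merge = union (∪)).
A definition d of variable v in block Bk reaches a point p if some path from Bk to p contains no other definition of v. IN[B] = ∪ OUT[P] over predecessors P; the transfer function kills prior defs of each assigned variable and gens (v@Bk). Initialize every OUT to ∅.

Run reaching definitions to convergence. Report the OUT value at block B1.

Answer: {a@B1, b@B0, c@B2, e@B1}

Trace:
Converged values:
  B0: | IN={a@B1, b@B0, c@B2, e@B1} | OUT={a@B0, b@B0, c@B2, e@B1}
  B1: | IN={a@B0, a@B1, b@B0, c@B2, e@B1} | OUT={a@B1, b@B0, c@B2, e@B1}
  B2: | IN={a@B1, b@B0, c@B2, e@B1} | OUT={a@B1, b@B0, c@B2, e@B1}
  B3: | IN={a@B1, b@B0, c@B2, e@B1} | OUT={a@B3, b@B0, c@B2, d@B3, e@B1, f@B3}
  B4: | IN={a@B3, b@B0, c@B2, d@B3, e@B1, f@B3} | OUT={a@B3, b@B0, c@B2, d@B3, e@B4, f@B3}
  B5: | IN={a@B3, b@B0, c@B2, d@B3, e@B4, f@B3} | OUT={a@B3, b@B0, c@B2, d@B5, e@B5, f@B3}

Merge at B1: IN[B1] = OUT[B0] ⊔ OUT[B2] = {a@B0, a@B1, b@B0, c@B2, e@B1}
Applying B1's transfer function to that IN value gives OUT[B1] (row B1 above).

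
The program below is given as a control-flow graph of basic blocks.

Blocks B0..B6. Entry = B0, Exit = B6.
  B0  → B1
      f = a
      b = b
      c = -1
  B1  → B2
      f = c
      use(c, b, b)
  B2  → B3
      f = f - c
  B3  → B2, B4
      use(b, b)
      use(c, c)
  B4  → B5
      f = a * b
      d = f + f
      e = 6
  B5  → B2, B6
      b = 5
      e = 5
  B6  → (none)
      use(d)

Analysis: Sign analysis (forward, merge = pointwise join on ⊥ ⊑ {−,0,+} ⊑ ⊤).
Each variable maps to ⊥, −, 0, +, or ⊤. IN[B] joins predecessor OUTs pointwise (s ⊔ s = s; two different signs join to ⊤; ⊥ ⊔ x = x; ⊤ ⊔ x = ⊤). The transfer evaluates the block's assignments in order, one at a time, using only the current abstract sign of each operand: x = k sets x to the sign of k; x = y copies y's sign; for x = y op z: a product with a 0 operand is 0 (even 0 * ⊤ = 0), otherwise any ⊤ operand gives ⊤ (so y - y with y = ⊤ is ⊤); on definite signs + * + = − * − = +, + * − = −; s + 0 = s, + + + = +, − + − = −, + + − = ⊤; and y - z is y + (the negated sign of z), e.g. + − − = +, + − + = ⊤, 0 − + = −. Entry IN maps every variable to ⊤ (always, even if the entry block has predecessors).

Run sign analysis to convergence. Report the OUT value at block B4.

Answer: {a: ⊤, b: ⊤, c: -, d: ⊤, e: +, f: ⊤}

Working:
Per-block solution:
  B0: | IN=(all ⊤) | OUT={c:-; rest ⊤}
  B1: | IN={c:-; rest ⊤} | OUT={c:-, f:-; rest ⊤}
  B2: | IN={c:-; rest ⊤} | OUT={c:-; rest ⊤}
  B3: | IN={c:-; rest ⊤} | OUT={c:-; rest ⊤}
  B4: | IN={c:-; rest ⊤} | OUT={c:-, e:+; rest ⊤}
  B5: | IN={c:-, e:+; rest ⊤} | OUT={b:+, c:-, e:+; rest ⊤}
  B6: | IN={b:+, c:-, e:+; rest ⊤} | OUT={b:+, c:-, e:+; rest ⊤}

Merge at B4: IN[B4] = OUT[B3] = {a: ⊤, b: ⊤, c: -, d: ⊤, e: ⊤, f: ⊤}
Applying B4's transfer function to that IN value gives OUT[B4] (row B4 above).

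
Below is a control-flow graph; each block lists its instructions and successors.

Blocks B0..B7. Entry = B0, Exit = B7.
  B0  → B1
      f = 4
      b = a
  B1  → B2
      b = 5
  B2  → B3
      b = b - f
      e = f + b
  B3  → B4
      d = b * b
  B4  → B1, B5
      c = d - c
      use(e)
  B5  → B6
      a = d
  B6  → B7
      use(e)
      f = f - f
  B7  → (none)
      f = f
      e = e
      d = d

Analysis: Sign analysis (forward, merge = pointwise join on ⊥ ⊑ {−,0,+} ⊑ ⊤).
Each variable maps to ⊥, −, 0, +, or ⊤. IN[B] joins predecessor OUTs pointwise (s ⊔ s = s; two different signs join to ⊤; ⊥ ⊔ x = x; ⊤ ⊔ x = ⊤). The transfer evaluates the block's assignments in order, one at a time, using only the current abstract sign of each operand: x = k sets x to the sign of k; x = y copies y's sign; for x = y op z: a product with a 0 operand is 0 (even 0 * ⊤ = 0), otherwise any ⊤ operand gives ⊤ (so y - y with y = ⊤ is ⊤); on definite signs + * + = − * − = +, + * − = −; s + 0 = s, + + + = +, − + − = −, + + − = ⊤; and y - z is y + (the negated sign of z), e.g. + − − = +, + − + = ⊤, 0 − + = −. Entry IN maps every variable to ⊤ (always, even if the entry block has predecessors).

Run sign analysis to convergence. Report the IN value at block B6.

Per-block solution:
  B0:  IN=(all ⊤)  OUT={f:+; rest ⊤}
  B1:  IN={f:+; rest ⊤}  OUT={b:+, f:+; rest ⊤}
  B2:  IN={b:+, f:+; rest ⊤}  OUT={f:+; rest ⊤}
  B3:  IN={f:+; rest ⊤}  OUT={f:+; rest ⊤}
  B4:  IN={f:+; rest ⊤}  OUT={f:+; rest ⊤}
  B5:  IN={f:+; rest ⊤}  OUT={f:+; rest ⊤}
  B6:  IN={f:+; rest ⊤}  OUT=(all ⊤)
  B7:  IN=(all ⊤)  OUT=(all ⊤)

Merge at B6: IN[B6] = OUT[B5] = {a: ⊤, b: ⊤, c: ⊤, d: ⊤, e: ⊤, f: +}

Answer: {a: ⊤, b: ⊤, c: ⊤, d: ⊤, e: ⊤, f: +}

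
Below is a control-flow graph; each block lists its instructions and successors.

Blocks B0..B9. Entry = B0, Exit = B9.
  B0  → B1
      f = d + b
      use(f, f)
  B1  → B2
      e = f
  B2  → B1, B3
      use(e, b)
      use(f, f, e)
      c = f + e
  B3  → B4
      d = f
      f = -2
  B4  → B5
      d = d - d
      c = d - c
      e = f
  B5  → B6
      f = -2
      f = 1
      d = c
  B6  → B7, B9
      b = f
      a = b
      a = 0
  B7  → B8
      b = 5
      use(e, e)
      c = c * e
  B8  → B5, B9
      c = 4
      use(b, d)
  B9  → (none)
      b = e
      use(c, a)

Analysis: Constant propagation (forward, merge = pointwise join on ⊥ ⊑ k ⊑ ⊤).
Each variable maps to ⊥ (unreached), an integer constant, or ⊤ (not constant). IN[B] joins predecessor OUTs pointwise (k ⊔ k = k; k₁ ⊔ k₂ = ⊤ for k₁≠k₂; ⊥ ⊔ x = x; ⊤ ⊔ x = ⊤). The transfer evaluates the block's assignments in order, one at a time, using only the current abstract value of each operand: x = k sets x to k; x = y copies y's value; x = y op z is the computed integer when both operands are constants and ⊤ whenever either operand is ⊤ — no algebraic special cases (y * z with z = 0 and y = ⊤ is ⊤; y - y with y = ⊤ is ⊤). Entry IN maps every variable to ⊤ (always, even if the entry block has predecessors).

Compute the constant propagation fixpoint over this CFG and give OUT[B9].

Answer: {a: 0, b: -2, c: ⊤, d: ⊤, e: -2, f: 1}

Trace:
Fixpoint table:
  B0:   IN=(all ⊤)   OUT=(all ⊤)
  B1:   IN=(all ⊤)   OUT=(all ⊤)
  B2:   IN=(all ⊤)   OUT=(all ⊤)
  B3:   IN=(all ⊤)   OUT={f:-2; rest ⊤}
  B4:   IN={f:-2; rest ⊤}   OUT={e:-2, f:-2; rest ⊤}
  B5:   IN={e:-2; rest ⊤}   OUT={e:-2, f:1; rest ⊤}
  B6:   IN={e:-2, f:1; rest ⊤}   OUT={a:0, b:1, e:-2, f:1; rest ⊤}
  B7:   IN={a:0, b:1, e:-2, f:1; rest ⊤}   OUT={a:0, b:5, e:-2, f:1; rest ⊤}
  B8:   IN={a:0, b:5, e:-2, f:1; rest ⊤}   OUT={a:0, b:5, c:4, e:-2, f:1; rest ⊤}
  B9:   IN={a:0, e:-2, f:1; rest ⊤}   OUT={a:0, b:-2, e:-2, f:1; rest ⊤}

Merge at B9: IN[B9] = OUT[B6] ⊔ OUT[B8] = {a: 0, b: ⊤, c: ⊤, d: ⊤, e: -2, f: 1}
Applying B9's transfer function to that IN value gives OUT[B9] (row B9 above).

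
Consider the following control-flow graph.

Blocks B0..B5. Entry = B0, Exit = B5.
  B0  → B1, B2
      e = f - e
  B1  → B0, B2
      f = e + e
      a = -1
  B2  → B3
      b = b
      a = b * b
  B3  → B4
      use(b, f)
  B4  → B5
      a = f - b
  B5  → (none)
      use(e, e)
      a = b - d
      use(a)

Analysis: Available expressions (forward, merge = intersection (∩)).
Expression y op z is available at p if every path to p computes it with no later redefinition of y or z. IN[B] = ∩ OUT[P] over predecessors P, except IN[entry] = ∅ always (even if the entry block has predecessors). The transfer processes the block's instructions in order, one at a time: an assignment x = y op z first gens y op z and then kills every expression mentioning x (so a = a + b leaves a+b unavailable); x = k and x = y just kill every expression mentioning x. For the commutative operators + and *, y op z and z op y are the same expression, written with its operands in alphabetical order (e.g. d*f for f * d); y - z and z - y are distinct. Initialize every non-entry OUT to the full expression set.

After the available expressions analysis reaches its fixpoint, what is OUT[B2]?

Per-block solution:
  B0:   IN={}   OUT={}
  B1:   IN={}   OUT={e+e}
  B2:   IN={}   OUT={b*b}
  B3:   IN={b*b}   OUT={b*b}
  B4:   IN={b*b}   OUT={b*b, f-b}
  B5:   IN={b*b, f-b}   OUT={b*b, b-d, f-b}

Merge at B2: IN[B2] = OUT[B0] ∩ OUT[B1] = {}
Applying B2's transfer function to that IN value gives OUT[B2] (row B2 above).

Answer: {b*b}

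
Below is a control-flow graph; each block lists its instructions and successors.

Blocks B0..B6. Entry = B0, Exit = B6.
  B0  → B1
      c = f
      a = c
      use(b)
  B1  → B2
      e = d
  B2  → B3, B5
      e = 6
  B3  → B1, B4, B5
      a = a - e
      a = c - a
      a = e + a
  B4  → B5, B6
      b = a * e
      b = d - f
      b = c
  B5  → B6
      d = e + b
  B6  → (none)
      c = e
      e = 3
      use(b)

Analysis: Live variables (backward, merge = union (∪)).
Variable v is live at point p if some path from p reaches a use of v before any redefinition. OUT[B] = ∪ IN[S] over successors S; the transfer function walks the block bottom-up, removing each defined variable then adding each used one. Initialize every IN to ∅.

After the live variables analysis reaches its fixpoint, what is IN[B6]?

Fixpoint table:
  B0: | IN={b, d, f} | OUT={a, b, c, d, f}
  B1: | IN={a, b, c, d, f} | OUT={a, b, c, d, f}
  B2: | IN={a, b, c, d, f} | OUT={a, b, c, d, e, f}
  B3: | IN={a, b, c, d, e, f} | OUT={a, b, c, d, e, f}
  B4: | IN={a, c, d, e, f} | OUT={b, e}
  B5: | IN={b, e} | OUT={b, e}
  B6: | IN={b, e} | OUT={}

B6 is the boundary node: OUT[B6] = {}
Applying B6's transfer function to that OUT value gives IN[B6] (row B6 above).

Answer: {b, e}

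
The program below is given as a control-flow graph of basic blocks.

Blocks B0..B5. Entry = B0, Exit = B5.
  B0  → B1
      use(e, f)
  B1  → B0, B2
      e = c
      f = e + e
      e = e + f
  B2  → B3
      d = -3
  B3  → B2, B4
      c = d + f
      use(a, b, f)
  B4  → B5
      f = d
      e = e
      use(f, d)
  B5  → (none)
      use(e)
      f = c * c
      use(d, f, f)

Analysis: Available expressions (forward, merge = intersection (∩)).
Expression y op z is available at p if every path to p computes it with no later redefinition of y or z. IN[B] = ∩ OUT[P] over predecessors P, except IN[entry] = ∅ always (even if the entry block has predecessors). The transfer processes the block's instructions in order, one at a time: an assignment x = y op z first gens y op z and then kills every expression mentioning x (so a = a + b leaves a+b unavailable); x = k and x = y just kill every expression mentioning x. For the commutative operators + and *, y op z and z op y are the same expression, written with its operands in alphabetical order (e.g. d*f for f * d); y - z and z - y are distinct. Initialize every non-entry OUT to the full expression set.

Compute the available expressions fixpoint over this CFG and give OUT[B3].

Per-block solution:
  B0:  IN={}  OUT={}
  B1:  IN={}  OUT={}
  B2:  IN={}  OUT={}
  B3:  IN={}  OUT={d+f}
  B4:  IN={d+f}  OUT={}
  B5:  IN={}  OUT={c*c}

Merge at B3: IN[B3] = OUT[B2] = {}
Applying B3's transfer function to that IN value gives OUT[B3] (row B3 above).

Answer: {d+f}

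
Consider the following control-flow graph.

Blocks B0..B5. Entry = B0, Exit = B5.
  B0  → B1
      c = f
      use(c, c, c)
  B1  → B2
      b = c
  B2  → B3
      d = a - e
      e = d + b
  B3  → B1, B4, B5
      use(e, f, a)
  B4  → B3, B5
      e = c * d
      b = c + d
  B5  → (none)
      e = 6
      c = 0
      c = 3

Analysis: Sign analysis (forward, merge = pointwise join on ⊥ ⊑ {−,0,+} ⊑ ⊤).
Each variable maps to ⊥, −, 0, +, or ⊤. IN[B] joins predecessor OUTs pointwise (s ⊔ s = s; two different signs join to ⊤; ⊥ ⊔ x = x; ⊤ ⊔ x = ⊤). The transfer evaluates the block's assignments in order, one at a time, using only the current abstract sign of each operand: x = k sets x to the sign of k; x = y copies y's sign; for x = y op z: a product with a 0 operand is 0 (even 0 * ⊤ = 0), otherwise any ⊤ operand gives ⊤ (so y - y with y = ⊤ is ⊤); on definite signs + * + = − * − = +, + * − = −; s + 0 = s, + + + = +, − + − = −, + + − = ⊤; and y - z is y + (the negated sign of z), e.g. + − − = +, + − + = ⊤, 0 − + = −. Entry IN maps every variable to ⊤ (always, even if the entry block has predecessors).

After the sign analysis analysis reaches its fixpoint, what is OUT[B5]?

Answer: {a: ⊤, b: ⊤, c: +, d: ⊤, e: +, f: ⊤}

Working:
Converged values:
  B0: | IN=(all ⊤) | OUT=(all ⊤)
  B1: | IN=(all ⊤) | OUT=(all ⊤)
  B2: | IN=(all ⊤) | OUT=(all ⊤)
  B3: | IN=(all ⊤) | OUT=(all ⊤)
  B4: | IN=(all ⊤) | OUT=(all ⊤)
  B5: | IN=(all ⊤) | OUT={c:+, e:+; rest ⊤}

Merge at B5: IN[B5] = OUT[B3] ⊔ OUT[B4] = {a: ⊤, b: ⊤, c: ⊤, d: ⊤, e: ⊤, f: ⊤}
Applying B5's transfer function to that IN value gives OUT[B5] (row B5 above).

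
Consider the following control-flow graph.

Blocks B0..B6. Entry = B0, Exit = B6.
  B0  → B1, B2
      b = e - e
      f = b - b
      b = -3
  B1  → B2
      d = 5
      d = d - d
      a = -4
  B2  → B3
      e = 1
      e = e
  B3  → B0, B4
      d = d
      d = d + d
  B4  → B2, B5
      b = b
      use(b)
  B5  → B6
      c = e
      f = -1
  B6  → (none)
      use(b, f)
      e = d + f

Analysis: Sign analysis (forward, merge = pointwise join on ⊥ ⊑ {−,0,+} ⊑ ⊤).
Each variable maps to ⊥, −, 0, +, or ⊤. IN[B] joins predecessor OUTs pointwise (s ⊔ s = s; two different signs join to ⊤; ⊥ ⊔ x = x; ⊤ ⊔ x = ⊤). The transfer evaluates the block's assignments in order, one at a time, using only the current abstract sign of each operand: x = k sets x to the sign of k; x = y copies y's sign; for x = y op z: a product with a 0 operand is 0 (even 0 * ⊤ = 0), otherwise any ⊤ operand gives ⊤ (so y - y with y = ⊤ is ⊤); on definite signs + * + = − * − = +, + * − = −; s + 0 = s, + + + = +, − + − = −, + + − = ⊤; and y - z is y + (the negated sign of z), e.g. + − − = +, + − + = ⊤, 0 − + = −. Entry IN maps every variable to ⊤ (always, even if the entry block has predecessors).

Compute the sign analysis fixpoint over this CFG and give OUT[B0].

Answer: {a: ⊤, b: -, c: ⊤, d: ⊤, e: ⊤, f: ⊤}

Trace:
Per-block solution:
  B0:   IN=(all ⊤)   OUT={b:-; rest ⊤}
  B1:   IN={b:-; rest ⊤}   OUT={a:-, b:-; rest ⊤}
  B2:   IN={b:-; rest ⊤}   OUT={b:-, e:+; rest ⊤}
  B3:   IN={b:-, e:+; rest ⊤}   OUT={b:-, e:+; rest ⊤}
  B4:   IN={b:-, e:+; rest ⊤}   OUT={b:-, e:+; rest ⊤}
  B5:   IN={b:-, e:+; rest ⊤}   OUT={b:-, c:+, e:+, f:-; rest ⊤}
  B6:   IN={b:-, c:+, e:+, f:-; rest ⊤}   OUT={b:-, c:+, f:-; rest ⊤}

Merge at B0 (entry node, so the boundary value (all ⊤) is joined with the incoming edge(s)): IN[B0] = (all ⊤) ⊔ OUT[B3] = {a: ⊤, b: ⊤, c: ⊤, d: ⊤, e: ⊤, f: ⊤}
Applying B0's transfer function to that IN value gives OUT[B0] (row B0 above).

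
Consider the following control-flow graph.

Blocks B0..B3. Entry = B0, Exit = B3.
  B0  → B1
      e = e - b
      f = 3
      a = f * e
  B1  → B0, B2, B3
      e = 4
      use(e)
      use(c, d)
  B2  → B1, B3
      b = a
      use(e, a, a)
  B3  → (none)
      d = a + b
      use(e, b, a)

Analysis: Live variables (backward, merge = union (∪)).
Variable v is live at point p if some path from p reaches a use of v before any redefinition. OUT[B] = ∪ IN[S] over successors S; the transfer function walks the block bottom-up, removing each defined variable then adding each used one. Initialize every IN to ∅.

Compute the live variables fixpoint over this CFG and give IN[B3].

Answer: {a, b, e}

Derivation:
Fixpoint table:
  B0:  IN={b, c, d, e}  OUT={a, b, c, d}
  B1:  IN={a, b, c, d}  OUT={a, b, c, d, e}
  B2:  IN={a, c, d, e}  OUT={a, b, c, d, e}
  B3:  IN={a, b, e}  OUT={}

B3 is the boundary node: OUT[B3] = {}
Applying B3's transfer function to that OUT value gives IN[B3] (row B3 above).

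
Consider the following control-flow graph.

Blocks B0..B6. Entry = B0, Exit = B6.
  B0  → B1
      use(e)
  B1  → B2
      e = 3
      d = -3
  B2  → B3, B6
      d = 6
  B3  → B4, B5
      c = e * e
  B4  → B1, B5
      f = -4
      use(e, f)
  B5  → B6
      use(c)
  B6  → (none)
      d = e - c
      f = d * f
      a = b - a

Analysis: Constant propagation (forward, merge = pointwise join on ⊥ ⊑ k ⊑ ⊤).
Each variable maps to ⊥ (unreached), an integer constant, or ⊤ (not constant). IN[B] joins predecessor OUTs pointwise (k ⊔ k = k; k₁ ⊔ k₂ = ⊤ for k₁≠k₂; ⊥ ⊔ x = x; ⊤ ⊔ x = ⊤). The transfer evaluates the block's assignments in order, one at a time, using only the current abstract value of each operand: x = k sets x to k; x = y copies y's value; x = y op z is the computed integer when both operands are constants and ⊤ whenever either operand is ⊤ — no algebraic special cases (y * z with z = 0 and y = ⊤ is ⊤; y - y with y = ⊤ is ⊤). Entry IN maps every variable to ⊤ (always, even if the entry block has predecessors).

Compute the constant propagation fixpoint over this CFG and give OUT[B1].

Answer: {a: ⊤, b: ⊤, c: ⊤, d: -3, e: 3, f: ⊤}

Derivation:
Converged values:
  B0:  IN=(all ⊤)  OUT=(all ⊤)
  B1:  IN=(all ⊤)  OUT={d:-3, e:3; rest ⊤}
  B2:  IN={d:-3, e:3; rest ⊤}  OUT={d:6, e:3; rest ⊤}
  B3:  IN={d:6, e:3; rest ⊤}  OUT={c:9, d:6, e:3; rest ⊤}
  B4:  IN={c:9, d:6, e:3; rest ⊤}  OUT={c:9, d:6, e:3, f:-4; rest ⊤}
  B5:  IN={c:9, d:6, e:3; rest ⊤}  OUT={c:9, d:6, e:3; rest ⊤}
  B6:  IN={d:6, e:3; rest ⊤}  OUT={e:3; rest ⊤}

Merge at B1: IN[B1] = OUT[B0] ⊔ OUT[B4] = {a: ⊤, b: ⊤, c: ⊤, d: ⊤, e: ⊤, f: ⊤}
Applying B1's transfer function to that IN value gives OUT[B1] (row B1 above).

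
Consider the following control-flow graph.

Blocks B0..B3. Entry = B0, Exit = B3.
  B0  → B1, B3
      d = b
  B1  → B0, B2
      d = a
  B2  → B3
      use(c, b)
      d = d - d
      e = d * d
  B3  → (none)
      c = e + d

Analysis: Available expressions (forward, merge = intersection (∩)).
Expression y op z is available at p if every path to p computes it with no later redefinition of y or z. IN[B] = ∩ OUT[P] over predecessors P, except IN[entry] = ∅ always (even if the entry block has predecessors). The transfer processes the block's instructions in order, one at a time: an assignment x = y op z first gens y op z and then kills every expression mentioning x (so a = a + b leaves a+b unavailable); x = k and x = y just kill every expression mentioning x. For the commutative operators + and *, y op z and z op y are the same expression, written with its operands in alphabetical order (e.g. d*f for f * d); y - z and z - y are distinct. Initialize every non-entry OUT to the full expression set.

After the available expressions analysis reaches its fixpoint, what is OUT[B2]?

Answer: {d*d}

Working:
Fixpoint table:
  B0: | IN={} | OUT={}
  B1: | IN={} | OUT={}
  B2: | IN={} | OUT={d*d}
  B3: | IN={} | OUT={d+e}

Merge at B2: IN[B2] = OUT[B1] = {}
Applying B2's transfer function to that IN value gives OUT[B2] (row B2 above).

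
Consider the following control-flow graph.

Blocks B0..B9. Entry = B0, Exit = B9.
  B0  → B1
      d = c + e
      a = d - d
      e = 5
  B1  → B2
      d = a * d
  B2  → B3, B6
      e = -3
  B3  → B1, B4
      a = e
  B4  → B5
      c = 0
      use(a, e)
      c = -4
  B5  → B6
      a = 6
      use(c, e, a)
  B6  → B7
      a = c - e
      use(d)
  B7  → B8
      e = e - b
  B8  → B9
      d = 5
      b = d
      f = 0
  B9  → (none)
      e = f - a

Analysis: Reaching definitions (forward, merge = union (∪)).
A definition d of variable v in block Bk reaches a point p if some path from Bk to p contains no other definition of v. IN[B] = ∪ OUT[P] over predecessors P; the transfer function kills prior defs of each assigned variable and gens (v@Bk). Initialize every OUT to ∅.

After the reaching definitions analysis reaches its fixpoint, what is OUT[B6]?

Fixpoint table:
  B0:  IN={}  OUT={a@B0, d@B0, e@B0}
  B1:  IN={a@B0, a@B3, d@B0, d@B1, e@B0, e@B2}  OUT={a@B0, a@B3, d@B1, e@B0, e@B2}
  B2:  IN={a@B0, a@B3, d@B1, e@B0, e@B2}  OUT={a@B0, a@B3, d@B1, e@B2}
  B3:  IN={a@B0, a@B3, d@B1, e@B2}  OUT={a@B3, d@B1, e@B2}
  B4:  IN={a@B3, d@B1, e@B2}  OUT={a@B3, c@B4, d@B1, e@B2}
  B5:  IN={a@B3, c@B4, d@B1, e@B2}  OUT={a@B5, c@B4, d@B1, e@B2}
  B6:  IN={a@B0, a@B3, a@B5, c@B4, d@B1, e@B2}  OUT={a@B6, c@B4, d@B1, e@B2}
  B7:  IN={a@B6, c@B4, d@B1, e@B2}  OUT={a@B6, c@B4, d@B1, e@B7}
  B8:  IN={a@B6, c@B4, d@B1, e@B7}  OUT={a@B6, b@B8, c@B4, d@B8, e@B7, f@B8}
  B9:  IN={a@B6, b@B8, c@B4, d@B8, e@B7, f@B8}  OUT={a@B6, b@B8, c@B4, d@B8, e@B9, f@B8}

Merge at B6: IN[B6] = OUT[B2] ⊔ OUT[B5] = {a@B0, a@B3, a@B5, c@B4, d@B1, e@B2}
Applying B6's transfer function to that IN value gives OUT[B6] (row B6 above).

Answer: {a@B6, c@B4, d@B1, e@B2}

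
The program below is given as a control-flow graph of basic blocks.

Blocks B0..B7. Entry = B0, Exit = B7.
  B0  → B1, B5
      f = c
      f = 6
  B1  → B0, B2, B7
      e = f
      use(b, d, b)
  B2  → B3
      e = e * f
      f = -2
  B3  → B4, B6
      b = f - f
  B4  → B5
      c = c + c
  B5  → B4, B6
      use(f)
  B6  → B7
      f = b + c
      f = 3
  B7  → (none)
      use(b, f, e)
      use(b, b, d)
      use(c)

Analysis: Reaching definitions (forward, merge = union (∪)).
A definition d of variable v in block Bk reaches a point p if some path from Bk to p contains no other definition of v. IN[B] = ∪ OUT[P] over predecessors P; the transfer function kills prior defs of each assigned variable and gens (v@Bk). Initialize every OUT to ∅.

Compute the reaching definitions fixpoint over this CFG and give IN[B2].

Answer: {e@B1, f@B0}

Working:
Converged values:
  B0:  IN={e@B1, f@B0}  OUT={e@B1, f@B0}
  B1:  IN={e@B1, f@B0}  OUT={e@B1, f@B0}
  B2:  IN={e@B1, f@B0}  OUT={e@B2, f@B2}
  B3:  IN={e@B2, f@B2}  OUT={b@B3, e@B2, f@B2}
  B4:  IN={b@B3, c@B4, e@B1, e@B2, f@B0, f@B2}  OUT={b@B3, c@B4, e@B1, e@B2, f@B0, f@B2}
  B5:  IN={b@B3, c@B4, e@B1, e@B2, f@B0, f@B2}  OUT={b@B3, c@B4, e@B1, e@B2, f@B0, f@B2}
  B6:  IN={b@B3, c@B4, e@B1, e@B2, f@B0, f@B2}  OUT={b@B3, c@B4, e@B1, e@B2, f@B6}
  B7:  IN={b@B3, c@B4, e@B1, e@B2, f@B0, f@B6}  OUT={b@B3, c@B4, e@B1, e@B2, f@B0, f@B6}

Merge at B2: IN[B2] = OUT[B1] = {e@B1, f@B0}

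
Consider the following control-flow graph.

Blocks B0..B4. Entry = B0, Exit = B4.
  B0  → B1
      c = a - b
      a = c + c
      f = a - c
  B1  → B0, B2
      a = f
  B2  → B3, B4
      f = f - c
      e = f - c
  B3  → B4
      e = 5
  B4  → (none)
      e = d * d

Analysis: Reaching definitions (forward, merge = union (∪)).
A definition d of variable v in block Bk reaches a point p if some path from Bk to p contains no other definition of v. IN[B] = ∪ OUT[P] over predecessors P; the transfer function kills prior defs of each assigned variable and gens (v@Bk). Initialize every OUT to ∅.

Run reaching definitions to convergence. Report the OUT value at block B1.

Answer: {a@B1, c@B0, f@B0}

Working:
Per-block solution:
  B0:  IN={a@B1, c@B0, f@B0}  OUT={a@B0, c@B0, f@B0}
  B1:  IN={a@B0, c@B0, f@B0}  OUT={a@B1, c@B0, f@B0}
  B2:  IN={a@B1, c@B0, f@B0}  OUT={a@B1, c@B0, e@B2, f@B2}
  B3:  IN={a@B1, c@B0, e@B2, f@B2}  OUT={a@B1, c@B0, e@B3, f@B2}
  B4:  IN={a@B1, c@B0, e@B2, e@B3, f@B2}  OUT={a@B1, c@B0, e@B4, f@B2}

Merge at B1: IN[B1] = OUT[B0] = {a@B0, c@B0, f@B0}
Applying B1's transfer function to that IN value gives OUT[B1] (row B1 above).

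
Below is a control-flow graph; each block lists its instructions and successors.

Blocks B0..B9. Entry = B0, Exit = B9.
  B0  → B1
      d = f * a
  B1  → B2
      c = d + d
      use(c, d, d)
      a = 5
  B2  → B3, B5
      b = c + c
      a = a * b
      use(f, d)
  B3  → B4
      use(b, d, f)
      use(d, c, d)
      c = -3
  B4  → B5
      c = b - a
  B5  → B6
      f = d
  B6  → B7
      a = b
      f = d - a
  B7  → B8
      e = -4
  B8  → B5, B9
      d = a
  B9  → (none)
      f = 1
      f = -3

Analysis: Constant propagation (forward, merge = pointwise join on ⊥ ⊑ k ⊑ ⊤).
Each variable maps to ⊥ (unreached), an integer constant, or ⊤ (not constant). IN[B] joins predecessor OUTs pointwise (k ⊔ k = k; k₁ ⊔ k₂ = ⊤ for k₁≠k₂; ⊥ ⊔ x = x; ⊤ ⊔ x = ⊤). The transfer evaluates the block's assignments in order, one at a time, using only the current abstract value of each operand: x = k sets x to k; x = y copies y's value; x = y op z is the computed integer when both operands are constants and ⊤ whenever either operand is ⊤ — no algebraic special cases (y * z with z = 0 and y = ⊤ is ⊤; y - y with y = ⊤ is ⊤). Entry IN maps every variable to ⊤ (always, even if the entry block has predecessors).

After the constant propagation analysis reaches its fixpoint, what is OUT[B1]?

Answer: {a: 5, b: ⊤, c: ⊤, d: ⊤, e: ⊤, f: ⊤}

Derivation:
Converged values:
  B0: | IN=(all ⊤) | OUT=(all ⊤)
  B1: | IN=(all ⊤) | OUT={a:5; rest ⊤}
  B2: | IN={a:5; rest ⊤} | OUT=(all ⊤)
  B3: | IN=(all ⊤) | OUT={c:-3; rest ⊤}
  B4: | IN={c:-3; rest ⊤} | OUT=(all ⊤)
  B5: | IN=(all ⊤) | OUT=(all ⊤)
  B6: | IN=(all ⊤) | OUT=(all ⊤)
  B7: | IN=(all ⊤) | OUT={e:-4; rest ⊤}
  B8: | IN={e:-4; rest ⊤} | OUT={e:-4; rest ⊤}
  B9: | IN={e:-4; rest ⊤} | OUT={e:-4, f:-3; rest ⊤}

Merge at B1: IN[B1] = OUT[B0] = {a: ⊤, b: ⊤, c: ⊤, d: ⊤, e: ⊤, f: ⊤}
Applying B1's transfer function to that IN value gives OUT[B1] (row B1 above).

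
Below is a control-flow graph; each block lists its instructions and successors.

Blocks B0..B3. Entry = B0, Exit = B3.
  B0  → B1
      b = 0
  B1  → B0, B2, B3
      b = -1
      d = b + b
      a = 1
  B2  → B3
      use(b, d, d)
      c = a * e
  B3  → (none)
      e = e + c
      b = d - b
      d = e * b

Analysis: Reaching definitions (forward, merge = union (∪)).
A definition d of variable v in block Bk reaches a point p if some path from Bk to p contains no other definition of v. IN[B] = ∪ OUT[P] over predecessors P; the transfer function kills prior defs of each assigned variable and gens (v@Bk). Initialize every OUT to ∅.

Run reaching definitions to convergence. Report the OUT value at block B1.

Answer: {a@B1, b@B1, d@B1}

Trace:
Fixpoint table:
  B0:  IN={a@B1, b@B1, d@B1}  OUT={a@B1, b@B0, d@B1}
  B1:  IN={a@B1, b@B0, d@B1}  OUT={a@B1, b@B1, d@B1}
  B2:  IN={a@B1, b@B1, d@B1}  OUT={a@B1, b@B1, c@B2, d@B1}
  B3:  IN={a@B1, b@B1, c@B2, d@B1}  OUT={a@B1, b@B3, c@B2, d@B3, e@B3}

Merge at B1: IN[B1] = OUT[B0] = {a@B1, b@B0, d@B1}
Applying B1's transfer function to that IN value gives OUT[B1] (row B1 above).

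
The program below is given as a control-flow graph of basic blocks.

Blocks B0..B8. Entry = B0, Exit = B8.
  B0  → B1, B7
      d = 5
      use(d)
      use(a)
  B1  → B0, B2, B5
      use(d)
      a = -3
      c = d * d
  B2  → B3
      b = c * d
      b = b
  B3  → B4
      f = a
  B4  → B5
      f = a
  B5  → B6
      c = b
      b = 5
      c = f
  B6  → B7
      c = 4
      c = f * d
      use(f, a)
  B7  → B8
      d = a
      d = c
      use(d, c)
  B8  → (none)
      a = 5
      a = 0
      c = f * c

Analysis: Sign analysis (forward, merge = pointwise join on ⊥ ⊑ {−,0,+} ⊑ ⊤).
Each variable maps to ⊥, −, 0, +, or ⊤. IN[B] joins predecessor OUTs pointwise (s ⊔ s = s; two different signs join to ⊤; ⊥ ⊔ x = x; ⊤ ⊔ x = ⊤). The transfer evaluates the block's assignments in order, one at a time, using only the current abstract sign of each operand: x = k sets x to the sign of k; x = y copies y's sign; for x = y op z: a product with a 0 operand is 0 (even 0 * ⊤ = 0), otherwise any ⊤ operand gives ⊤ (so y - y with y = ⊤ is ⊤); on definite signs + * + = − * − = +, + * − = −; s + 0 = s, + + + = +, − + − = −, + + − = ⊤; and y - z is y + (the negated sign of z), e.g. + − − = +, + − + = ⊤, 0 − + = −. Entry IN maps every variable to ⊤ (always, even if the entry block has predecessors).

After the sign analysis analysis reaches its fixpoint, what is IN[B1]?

Per-block solution:
  B0: | IN=(all ⊤) | OUT={d:+; rest ⊤}
  B1: | IN={d:+; rest ⊤} | OUT={a:-, c:+, d:+; rest ⊤}
  B2: | IN={a:-, c:+, d:+; rest ⊤} | OUT={a:-, b:+, c:+, d:+; rest ⊤}
  B3: | IN={a:-, b:+, c:+, d:+; rest ⊤} | OUT={a:-, b:+, c:+, d:+, f:-; rest ⊤}
  B4: | IN={a:-, b:+, c:+, d:+, f:-; rest ⊤} | OUT={a:-, b:+, c:+, d:+, f:-; rest ⊤}
  B5: | IN={a:-, c:+, d:+; rest ⊤} | OUT={a:-, b:+, d:+; rest ⊤}
  B6: | IN={a:-, b:+, d:+; rest ⊤} | OUT={a:-, b:+, d:+; rest ⊤}
  B7: | IN={d:+; rest ⊤} | OUT=(all ⊤)
  B8: | IN=(all ⊤) | OUT={a:0; rest ⊤}

Merge at B1: IN[B1] = OUT[B0] = {a: ⊤, b: ⊤, c: ⊤, d: +, e: ⊤, f: ⊤}

Answer: {a: ⊤, b: ⊤, c: ⊤, d: +, e: ⊤, f: ⊤}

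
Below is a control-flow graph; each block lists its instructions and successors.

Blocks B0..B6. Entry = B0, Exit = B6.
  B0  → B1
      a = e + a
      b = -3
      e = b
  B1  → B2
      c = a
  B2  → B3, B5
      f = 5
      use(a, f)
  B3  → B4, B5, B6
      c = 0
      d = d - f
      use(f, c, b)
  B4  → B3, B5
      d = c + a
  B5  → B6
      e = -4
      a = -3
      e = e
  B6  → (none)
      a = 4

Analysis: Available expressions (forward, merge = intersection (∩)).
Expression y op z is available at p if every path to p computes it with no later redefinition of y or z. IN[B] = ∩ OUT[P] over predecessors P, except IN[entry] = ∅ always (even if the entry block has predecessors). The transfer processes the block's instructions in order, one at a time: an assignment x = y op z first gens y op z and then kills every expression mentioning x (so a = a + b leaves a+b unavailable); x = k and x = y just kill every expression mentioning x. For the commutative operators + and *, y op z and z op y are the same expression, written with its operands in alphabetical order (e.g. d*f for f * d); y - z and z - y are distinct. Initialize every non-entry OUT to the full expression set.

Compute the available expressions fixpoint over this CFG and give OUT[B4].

Answer: {a+c}

Working:
Fixpoint table:
  B0:   IN={}   OUT={}
  B1:   IN={}   OUT={}
  B2:   IN={}   OUT={}
  B3:   IN={}   OUT={}
  B4:   IN={}   OUT={a+c}
  B5:   IN={}   OUT={}
  B6:   IN={}   OUT={}

Merge at B4: IN[B4] = OUT[B3] = {}
Applying B4's transfer function to that IN value gives OUT[B4] (row B4 above).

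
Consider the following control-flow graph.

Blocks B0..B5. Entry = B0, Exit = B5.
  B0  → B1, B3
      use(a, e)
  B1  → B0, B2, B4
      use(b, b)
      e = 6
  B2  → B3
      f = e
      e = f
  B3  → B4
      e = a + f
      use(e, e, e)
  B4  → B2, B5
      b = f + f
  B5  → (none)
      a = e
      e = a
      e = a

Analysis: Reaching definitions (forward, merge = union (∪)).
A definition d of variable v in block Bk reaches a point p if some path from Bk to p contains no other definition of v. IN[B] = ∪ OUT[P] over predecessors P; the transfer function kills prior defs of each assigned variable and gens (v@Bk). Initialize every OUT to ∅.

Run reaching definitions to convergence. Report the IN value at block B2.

Answer: {b@B4, e@B1, e@B3, f@B2}

Working:
Converged values:
  B0: | IN={e@B1} | OUT={e@B1}
  B1: | IN={e@B1} | OUT={e@B1}
  B2: | IN={b@B4, e@B1, e@B3, f@B2} | OUT={b@B4, e@B2, f@B2}
  B3: | IN={b@B4, e@B1, e@B2, f@B2} | OUT={b@B4, e@B3, f@B2}
  B4: | IN={b@B4, e@B1, e@B3, f@B2} | OUT={b@B4, e@B1, e@B3, f@B2}
  B5: | IN={b@B4, e@B1, e@B3, f@B2} | OUT={a@B5, b@B4, e@B5, f@B2}

Merge at B2: IN[B2] = OUT[B1] ⊔ OUT[B4] = {b@B4, e@B1, e@B3, f@B2}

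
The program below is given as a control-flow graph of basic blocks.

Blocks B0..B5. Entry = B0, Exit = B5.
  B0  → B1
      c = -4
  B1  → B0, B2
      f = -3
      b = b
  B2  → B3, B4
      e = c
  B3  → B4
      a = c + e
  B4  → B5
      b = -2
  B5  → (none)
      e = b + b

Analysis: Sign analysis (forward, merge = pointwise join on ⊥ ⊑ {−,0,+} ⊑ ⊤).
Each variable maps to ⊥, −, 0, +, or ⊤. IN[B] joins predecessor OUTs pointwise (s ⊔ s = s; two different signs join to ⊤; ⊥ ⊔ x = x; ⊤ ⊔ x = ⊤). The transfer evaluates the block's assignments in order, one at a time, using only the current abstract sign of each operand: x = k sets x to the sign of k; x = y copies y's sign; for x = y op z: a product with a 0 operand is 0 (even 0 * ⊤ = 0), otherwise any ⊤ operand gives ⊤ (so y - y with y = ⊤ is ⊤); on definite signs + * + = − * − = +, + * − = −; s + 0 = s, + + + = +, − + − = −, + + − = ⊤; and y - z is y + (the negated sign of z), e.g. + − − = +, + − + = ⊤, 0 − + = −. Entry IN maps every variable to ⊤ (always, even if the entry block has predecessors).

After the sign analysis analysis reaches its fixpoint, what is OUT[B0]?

Answer: {a: ⊤, b: ⊤, c: -, d: ⊤, e: ⊤, f: ⊤}

Trace:
Converged values:
  B0: | IN=(all ⊤) | OUT={c:-; rest ⊤}
  B1: | IN={c:-; rest ⊤} | OUT={c:-, f:-; rest ⊤}
  B2: | IN={c:-, f:-; rest ⊤} | OUT={c:-, e:-, f:-; rest ⊤}
  B3: | IN={c:-, e:-, f:-; rest ⊤} | OUT={a:-, c:-, e:-, f:-; rest ⊤}
  B4: | IN={c:-, e:-, f:-; rest ⊤} | OUT={b:-, c:-, e:-, f:-; rest ⊤}
  B5: | IN={b:-, c:-, e:-, f:-; rest ⊤} | OUT={b:-, c:-, e:-, f:-; rest ⊤}

Merge at B0 (entry node, so the boundary value (all ⊤) is joined with the incoming edge(s)): IN[B0] = (all ⊤) ⊔ OUT[B1] = {a: ⊤, b: ⊤, c: ⊤, d: ⊤, e: ⊤, f: ⊤}
Applying B0's transfer function to that IN value gives OUT[B0] (row B0 above).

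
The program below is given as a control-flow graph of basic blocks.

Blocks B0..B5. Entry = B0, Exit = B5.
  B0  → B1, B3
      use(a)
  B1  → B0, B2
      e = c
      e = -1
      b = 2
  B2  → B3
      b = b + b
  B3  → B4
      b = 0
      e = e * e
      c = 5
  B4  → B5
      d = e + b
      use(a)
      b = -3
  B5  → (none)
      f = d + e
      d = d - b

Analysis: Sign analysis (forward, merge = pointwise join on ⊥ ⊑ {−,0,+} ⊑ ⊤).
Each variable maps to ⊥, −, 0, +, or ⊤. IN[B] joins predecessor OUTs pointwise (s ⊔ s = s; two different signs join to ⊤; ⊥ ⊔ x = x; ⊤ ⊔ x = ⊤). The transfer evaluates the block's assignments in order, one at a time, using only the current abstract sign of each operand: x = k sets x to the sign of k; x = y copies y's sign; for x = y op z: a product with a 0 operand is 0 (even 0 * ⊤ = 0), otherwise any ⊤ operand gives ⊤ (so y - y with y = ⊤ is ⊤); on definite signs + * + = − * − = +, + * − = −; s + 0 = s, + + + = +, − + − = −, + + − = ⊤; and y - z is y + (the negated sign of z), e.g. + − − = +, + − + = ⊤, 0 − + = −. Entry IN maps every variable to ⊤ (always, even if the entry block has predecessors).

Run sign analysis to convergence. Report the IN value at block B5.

Fixpoint table:
  B0: | IN=(all ⊤) | OUT=(all ⊤)
  B1: | IN=(all ⊤) | OUT={b:+, e:-; rest ⊤}
  B2: | IN={b:+, e:-; rest ⊤} | OUT={b:+, e:-; rest ⊤}
  B3: | IN=(all ⊤) | OUT={b:0, c:+; rest ⊤}
  B4: | IN={b:0, c:+; rest ⊤} | OUT={b:-, c:+; rest ⊤}
  B5: | IN={b:-, c:+; rest ⊤} | OUT={b:-, c:+; rest ⊤}

Merge at B5: IN[B5] = OUT[B4] = {a: ⊤, b: -, c: +, d: ⊤, e: ⊤, f: ⊤}

Answer: {a: ⊤, b: -, c: +, d: ⊤, e: ⊤, f: ⊤}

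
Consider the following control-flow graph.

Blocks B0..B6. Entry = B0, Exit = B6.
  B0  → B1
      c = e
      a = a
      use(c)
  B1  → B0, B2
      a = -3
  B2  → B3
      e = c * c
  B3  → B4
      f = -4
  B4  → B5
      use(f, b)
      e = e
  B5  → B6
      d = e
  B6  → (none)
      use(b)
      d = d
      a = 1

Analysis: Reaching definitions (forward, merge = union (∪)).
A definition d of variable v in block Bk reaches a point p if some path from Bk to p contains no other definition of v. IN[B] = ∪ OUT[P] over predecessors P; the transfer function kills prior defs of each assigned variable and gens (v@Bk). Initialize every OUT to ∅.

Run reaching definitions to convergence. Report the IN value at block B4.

Answer: {a@B1, c@B0, e@B2, f@B3}

Trace:
Fixpoint table:
  B0:  IN={a@B1, c@B0}  OUT={a@B0, c@B0}
  B1:  IN={a@B0, c@B0}  OUT={a@B1, c@B0}
  B2:  IN={a@B1, c@B0}  OUT={a@B1, c@B0, e@B2}
  B3:  IN={a@B1, c@B0, e@B2}  OUT={a@B1, c@B0, e@B2, f@B3}
  B4:  IN={a@B1, c@B0, e@B2, f@B3}  OUT={a@B1, c@B0, e@B4, f@B3}
  B5:  IN={a@B1, c@B0, e@B4, f@B3}  OUT={a@B1, c@B0, d@B5, e@B4, f@B3}
  B6:  IN={a@B1, c@B0, d@B5, e@B4, f@B3}  OUT={a@B6, c@B0, d@B6, e@B4, f@B3}

Merge at B4: IN[B4] = OUT[B3] = {a@B1, c@B0, e@B2, f@B3}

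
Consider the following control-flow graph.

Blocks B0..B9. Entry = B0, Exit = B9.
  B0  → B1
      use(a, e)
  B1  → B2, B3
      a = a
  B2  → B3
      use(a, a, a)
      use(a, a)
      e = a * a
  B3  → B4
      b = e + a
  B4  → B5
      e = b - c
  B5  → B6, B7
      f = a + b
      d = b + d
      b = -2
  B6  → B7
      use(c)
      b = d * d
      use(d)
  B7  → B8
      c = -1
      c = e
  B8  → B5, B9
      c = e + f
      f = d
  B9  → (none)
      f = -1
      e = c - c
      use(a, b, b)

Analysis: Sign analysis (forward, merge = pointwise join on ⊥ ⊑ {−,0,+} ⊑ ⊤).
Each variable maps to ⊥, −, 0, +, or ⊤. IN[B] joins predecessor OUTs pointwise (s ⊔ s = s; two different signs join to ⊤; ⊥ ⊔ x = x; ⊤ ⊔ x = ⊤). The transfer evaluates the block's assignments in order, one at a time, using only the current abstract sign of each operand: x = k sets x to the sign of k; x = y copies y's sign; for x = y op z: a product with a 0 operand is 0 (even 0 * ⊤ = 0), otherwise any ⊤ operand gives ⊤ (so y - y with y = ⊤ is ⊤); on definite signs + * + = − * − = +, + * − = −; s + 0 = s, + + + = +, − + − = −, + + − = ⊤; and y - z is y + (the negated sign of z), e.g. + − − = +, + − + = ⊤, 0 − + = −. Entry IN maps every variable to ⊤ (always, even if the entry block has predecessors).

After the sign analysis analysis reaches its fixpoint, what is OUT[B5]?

Answer: {a: ⊤, b: -, c: ⊤, d: ⊤, e: ⊤, f: ⊤}

Derivation:
Converged values:
  B0: | IN=(all ⊤) | OUT=(all ⊤)
  B1: | IN=(all ⊤) | OUT=(all ⊤)
  B2: | IN=(all ⊤) | OUT=(all ⊤)
  B3: | IN=(all ⊤) | OUT=(all ⊤)
  B4: | IN=(all ⊤) | OUT=(all ⊤)
  B5: | IN=(all ⊤) | OUT={b:-; rest ⊤}
  B6: | IN={b:-; rest ⊤} | OUT=(all ⊤)
  B7: | IN=(all ⊤) | OUT=(all ⊤)
  B8: | IN=(all ⊤) | OUT=(all ⊤)
  B9: | IN=(all ⊤) | OUT={f:-; rest ⊤}

Merge at B5: IN[B5] = OUT[B4] ⊔ OUT[B8] = {a: ⊤, b: ⊤, c: ⊤, d: ⊤, e: ⊤, f: ⊤}
Applying B5's transfer function to that IN value gives OUT[B5] (row B5 above).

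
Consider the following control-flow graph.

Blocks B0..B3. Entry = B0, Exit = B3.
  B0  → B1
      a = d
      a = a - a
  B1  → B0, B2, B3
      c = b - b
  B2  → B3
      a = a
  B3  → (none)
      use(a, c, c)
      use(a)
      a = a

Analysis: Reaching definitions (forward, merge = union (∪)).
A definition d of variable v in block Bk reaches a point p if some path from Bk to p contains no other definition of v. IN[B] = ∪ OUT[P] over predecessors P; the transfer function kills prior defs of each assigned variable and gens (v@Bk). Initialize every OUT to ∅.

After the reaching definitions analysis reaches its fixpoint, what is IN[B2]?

Answer: {a@B0, c@B1}

Trace:
Fixpoint table:
  B0: | IN={a@B0, c@B1} | OUT={a@B0, c@B1}
  B1: | IN={a@B0, c@B1} | OUT={a@B0, c@B1}
  B2: | IN={a@B0, c@B1} | OUT={a@B2, c@B1}
  B3: | IN={a@B0, a@B2, c@B1} | OUT={a@B3, c@B1}

Merge at B2: IN[B2] = OUT[B1] = {a@B0, c@B1}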